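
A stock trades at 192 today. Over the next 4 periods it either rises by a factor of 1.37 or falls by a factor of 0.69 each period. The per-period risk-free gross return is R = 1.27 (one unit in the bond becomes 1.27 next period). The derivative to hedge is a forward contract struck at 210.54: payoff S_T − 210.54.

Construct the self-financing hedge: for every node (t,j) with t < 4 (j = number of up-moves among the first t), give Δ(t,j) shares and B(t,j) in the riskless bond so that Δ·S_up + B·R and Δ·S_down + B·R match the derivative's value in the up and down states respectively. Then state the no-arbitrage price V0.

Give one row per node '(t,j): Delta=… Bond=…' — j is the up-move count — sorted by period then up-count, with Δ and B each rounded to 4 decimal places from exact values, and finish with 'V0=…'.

(0,0): Delta=1.0000 Bond=-80.9319
(1,0): Delta=1.0000 Bond=-102.7835
(1,1): Delta=1.0000 Bond=-102.7835
(2,0): Delta=1.0000 Bond=-130.5351
(2,1): Delta=1.0000 Bond=-130.5351
(2,2): Delta=1.0000 Bond=-130.5351
(3,0): Delta=1.0000 Bond=-165.7795
(3,1): Delta=1.0000 Bond=-165.7795
(3,2): Delta=1.0000 Bond=-165.7795
(3,3): Delta=1.0000 Bond=-165.7795
V0=111.0681

Risk-neutral probability p* = (R−d)/(u−d) = (1.27−0.69)/(1.37−0.69) = 0.8529.
Terminal payoffs: V(4,0)=-167.0191, V(4,1)=-124.1290, V(4,2)=-38.9703, V(4,3)=130.1128, V(4,4)=465.8287
Node (3,0) S=63.0737: V=(p*·-124.1290+(1−p*)·-167.0191)/1.27=-102.7058; Δ=(-124.1290−-167.0191)/(86.4110−43.5209)=1.0000; B=V−Δ·S=-165.7795
Node (3,1) S=125.2333: V=(p*·-38.9703+(1−p*)·-124.1290)/1.27=-40.5462; Δ=(-38.9703−-124.1290)/(171.5697−86.4110)=1.0000; B=V−Δ·S=-165.7795
Node (3,2) S=248.6517: V=(p*·130.1128+(1−p*)·-38.9703)/1.27=82.8722; Δ=(130.1128−-38.9703)/(340.6528−171.5697)=1.0000; B=V−Δ·S=-165.7795
Node (3,3) S=493.6998: V=(p*·465.8287+(1−p*)·130.1128)/1.27=327.9202; Δ=(465.8287−130.1128)/(676.3687−340.6528)=1.0000; B=V−Δ·S=-165.7795
Node (2,0) S=91.4112: V=(p*·-40.5462+(1−p*)·-102.7058)/1.27=-39.1239; Δ=(-40.5462−-102.7058)/(125.2333−63.0737)=1.0000; B=V−Δ·S=-130.5351
Node (2,1) S=181.4976: V=(p*·82.8722+(1−p*)·-40.5462)/1.27=50.9625; Δ=(82.8722−-40.5462)/(248.6517−125.2333)=1.0000; B=V−Δ·S=-130.5351
Node (2,2) S=360.3648: V=(p*·327.9202+(1−p*)·82.8722)/1.27=229.8297; Δ=(327.9202−82.8722)/(493.6998−248.6517)=1.0000; B=V−Δ·S=-130.5351
Node (1,0) S=132.4800: V=(p*·50.9625+(1−p*)·-39.1239)/1.27=29.6965; Δ=(50.9625−-39.1239)/(181.4976−91.4112)=1.0000; B=V−Δ·S=-102.7835
Node (1,1) S=263.0400: V=(p*·229.8297+(1−p*)·50.9625)/1.27=160.2565; Δ=(229.8297−50.9625)/(360.3648−181.4976)=1.0000; B=V−Δ·S=-102.7835
Node (0,0) S=192.0000: V=(p*·160.2565+(1−p*)·29.6965)/1.27=111.0681; Δ=(160.2565−29.6965)/(263.0400−132.4800)=1.0000; B=V−Δ·S=-80.9319
Root portfolio cost Δ·192+B reproduces V0=111.0681.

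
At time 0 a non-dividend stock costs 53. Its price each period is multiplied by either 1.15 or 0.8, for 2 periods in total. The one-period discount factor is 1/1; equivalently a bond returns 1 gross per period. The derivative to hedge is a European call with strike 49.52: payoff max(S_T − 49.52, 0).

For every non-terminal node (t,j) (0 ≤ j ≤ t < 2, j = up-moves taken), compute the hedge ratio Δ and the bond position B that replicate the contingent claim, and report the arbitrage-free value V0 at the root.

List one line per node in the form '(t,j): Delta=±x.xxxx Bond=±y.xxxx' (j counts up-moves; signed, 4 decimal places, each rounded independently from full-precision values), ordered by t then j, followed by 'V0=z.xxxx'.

(0,0): Delta=0.6337 Bond=-26.8702
(1,0): Delta=0.0000 Bond=0.0000
(1,1): Delta=0.9644 Bond=-47.0229
V0=6.7176

Under the risk-neutral measure, an up-move has probability p* = (R−d)/(u−d) = 0.5714 and values discount at R = 1.
Terminal values V(2,·): V(2,0)=0.0000, V(2,1)=0.0000, V(2,2)=20.5725
  t=1,j=0: stock 42.4000 → up 48.7600 (V=0.0000), down 33.9200 (V=0.0000). Price 0.0000; hedge Δ=0.0000, bond B=0.0000.
  t=1,j=1: stock 60.9500 → up 70.0925 (V=20.5725), down 48.7600 (V=0.0000). Price 11.7557; hedge Δ=0.9644, bond B=-47.0229.
  t=0,j=0: stock 53.0000 → up 60.9500 (V=11.7557), down 42.4000 (V=0.0000). Price 6.7176; hedge Δ=0.6337, bond B=-26.8702.
The time-0 hedge costs 6.7176, which is the no-arbitrage price.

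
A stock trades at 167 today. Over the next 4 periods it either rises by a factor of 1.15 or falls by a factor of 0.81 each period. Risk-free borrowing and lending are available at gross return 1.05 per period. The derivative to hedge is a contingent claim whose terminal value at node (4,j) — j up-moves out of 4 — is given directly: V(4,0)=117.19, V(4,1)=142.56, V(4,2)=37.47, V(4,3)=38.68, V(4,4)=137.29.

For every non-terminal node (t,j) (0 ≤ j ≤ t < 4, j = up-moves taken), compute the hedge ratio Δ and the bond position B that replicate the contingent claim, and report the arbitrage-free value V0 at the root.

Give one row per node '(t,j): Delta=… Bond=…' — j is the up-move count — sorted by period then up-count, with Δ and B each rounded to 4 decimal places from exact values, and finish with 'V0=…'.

Risk-neutral probability p* = (R−d)/(u−d) = (1.05−0.81)/(1.15−0.81) = 0.7059.
Payoff layer (t=4): V(4,0)=117.1900, V(4,1)=142.5600, V(4,2)=37.4700, V(4,3)=38.6800, V(4,4)=137.2900
  t=3,j=0: stock 88.7506 → up 102.0632 (V=142.5600), down 71.8880 (V=117.1900). Price 128.6650; hedge Δ=0.8408, bond B=54.0473.
  t=3,j=1: stock 126.0040 → up 144.9046 (V=37.4700), down 102.0632 (V=142.5600). Price 65.1227; hedge Δ=-2.4530, bond B=374.2109.
  t=3,j=2: stock 178.8946 → up 205.7288 (V=38.6800), down 144.9046 (V=37.4700). Price 36.4992; hedge Δ=0.0199, bond B=32.9403.
  t=3,j=3: stock 253.9861 → up 292.0840 (V=137.2900), down 205.7288 (V=38.6800). Price 103.1305; hedge Δ=1.1419, bond B=-186.8989.
  t=2,j=0: stock 109.5687 → up 126.0040 (V=65.1227), down 88.7506 (V=128.6650). Price 79.8206; hedge Δ=-1.7057, bond B=266.7097.
  t=2,j=1: stock 155.5605 → up 178.8946 (V=36.4992), down 126.0040 (V=65.1227). Price 42.7789; hedge Δ=-0.5412, bond B=126.9658.
  t=2,j=2: stock 220.8575 → up 253.9861 (V=103.1305), down 178.8946 (V=36.4992). Price 79.5553; hedge Δ=0.8873, bond B=-116.4193.
  t=1,j=0: stock 135.2700 → up 155.5605 (V=42.7789), down 109.5687 (V=79.8206). Price 51.1176; hedge Δ=-0.8054, bond B=160.0637.
  t=1,j=1: stock 192.0500 → up 220.8575 (V=79.5553), down 155.5605 (V=42.7789). Price 65.4654; hedge Δ=0.5632, bond B=-42.7005.
  t=0,j=0: stock 167.0000 → up 192.0500 (V=65.4654), down 135.2700 (V=51.1176). Price 58.3290; hedge Δ=0.2527, bond B=16.1296.
Root portfolio cost Δ·167+B reproduces V0=58.3290.

(0,0): Delta=0.2527 Bond=16.1296
(1,0): Delta=-0.8054 Bond=160.0637
(1,1): Delta=0.5632 Bond=-42.7005
(2,0): Delta=-1.7057 Bond=266.7097
(2,1): Delta=-0.5412 Bond=126.9658
(2,2): Delta=0.8873 Bond=-116.4193
(3,0): Delta=0.8408 Bond=54.0473
(3,1): Delta=-2.4530 Bond=374.2109
(3,2): Delta=0.0199 Bond=32.9403
(3,3): Delta=1.1419 Bond=-186.8989
V0=58.3290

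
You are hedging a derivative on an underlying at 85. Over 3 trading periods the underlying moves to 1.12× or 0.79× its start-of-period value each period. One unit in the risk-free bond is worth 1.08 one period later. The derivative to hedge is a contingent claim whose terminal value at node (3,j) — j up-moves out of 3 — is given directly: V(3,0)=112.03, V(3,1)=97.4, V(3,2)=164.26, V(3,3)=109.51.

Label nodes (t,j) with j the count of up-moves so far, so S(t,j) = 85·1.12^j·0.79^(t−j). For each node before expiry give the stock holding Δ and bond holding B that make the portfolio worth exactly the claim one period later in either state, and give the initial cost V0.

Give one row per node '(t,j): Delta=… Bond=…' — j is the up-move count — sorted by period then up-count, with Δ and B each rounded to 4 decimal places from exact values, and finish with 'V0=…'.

No-arbitrage ⇒ martingale measure with p* = (R−d)/(u−d) = 0.8788.
At expiry t=3: V(3,0)=112.0300, V(3,1)=97.4000, V(3,2)=164.2600, V(3,3)=109.5100
  t=2,j=0: stock 53.0485 → up 59.4143 (V=97.4000), down 41.9083 (V=112.0300). Price 91.8272; hedge Δ=-0.8357, bond B=136.1605.
  t=2,j=1: stock 75.2080 → up 84.2330 (V=164.2600), down 59.4143 (V=97.4000). Price 144.5887; hedge Δ=2.6939, bond B=-58.0174.
  t=2,j=2: stock 106.6240 → up 119.4189 (V=109.5100), down 84.2330 (V=164.2600). Price 107.5429; hedge Δ=-1.5560, bond B=273.4520.
  t=1,j=0: stock 67.1500 → up 75.2080 (V=144.5887), down 53.0485 (V=91.8272). Price 127.9568; hedge Δ=2.3810, bond B=-31.9266.
  t=1,j=1: stock 95.2000 → up 106.6240 (V=107.5429), down 75.2080 (V=144.5887). Price 103.7346; hedge Δ=-1.1792, bond B=215.9944.
  t=0,j=0: stock 85.0000 → up 95.2000 (V=103.7346), down 67.1500 (V=127.9568). Price 98.7691; hedge Δ=-0.8635, bond B=172.1698.
Root portfolio cost Δ·85+B reproduces V0=98.7691.

(0,0): Delta=-0.8635 Bond=172.1698
(1,0): Delta=2.3810 Bond=-31.9266
(1,1): Delta=-1.1792 Bond=215.9944
(2,0): Delta=-0.8357 Bond=136.1605
(2,1): Delta=2.6939 Bond=-58.0174
(2,2): Delta=-1.5560 Bond=273.4520
V0=98.7691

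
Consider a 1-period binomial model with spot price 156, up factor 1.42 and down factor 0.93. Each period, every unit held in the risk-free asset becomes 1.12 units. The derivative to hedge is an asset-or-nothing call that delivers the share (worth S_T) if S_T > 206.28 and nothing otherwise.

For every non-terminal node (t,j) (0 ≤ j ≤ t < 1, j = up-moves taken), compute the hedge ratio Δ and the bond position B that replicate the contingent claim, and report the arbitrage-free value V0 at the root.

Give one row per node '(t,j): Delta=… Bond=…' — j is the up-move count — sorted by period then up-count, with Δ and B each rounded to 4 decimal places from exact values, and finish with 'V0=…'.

Under the risk-neutral measure, an up-move has probability p* = (R−d)/(u−d) = 0.3878 and values discount at R = 1.12.
Terminal values V(1,·): V(1,0)=0.0000, V(1,1)=221.5200
Node (0,0) S=156.0000: V=(p*·221.5200+(1−p*)·0.0000)/1.12=76.6924; Δ=(221.5200−0.0000)/(221.5200−145.0800)=2.8980; B=V−Δ·S=-375.3892
Self-financing check: at every node Δ·S+B equals the discounted successor values.

(0,0): Delta=2.8980 Bond=-375.3892
V0=76.6924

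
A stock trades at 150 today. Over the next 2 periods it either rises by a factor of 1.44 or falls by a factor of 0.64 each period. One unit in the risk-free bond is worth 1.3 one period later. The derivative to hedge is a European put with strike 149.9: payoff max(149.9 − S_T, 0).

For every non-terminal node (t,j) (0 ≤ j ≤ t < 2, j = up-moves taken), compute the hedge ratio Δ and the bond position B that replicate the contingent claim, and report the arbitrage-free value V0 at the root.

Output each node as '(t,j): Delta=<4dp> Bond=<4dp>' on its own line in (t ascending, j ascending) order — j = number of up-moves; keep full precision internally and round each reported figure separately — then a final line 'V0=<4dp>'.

(0,0): Delta=-0.1478 Bond=25.7678
(1,0): Delta=-1.0000 Bond=115.3077
(1,1): Delta=-0.0675 Bond=16.1446
V0=3.5952

Since d<R<u, set p* = (R−d)/(u−d) = 0.8250; price each node as the discounted p*-expectation of its children.
At expiry t=2: V(2,0)=88.4600, V(2,1)=11.6600, V(2,2)=0.0000
Node (1,0) S=96.0000: V=(p*·11.6600+(1−p*)·88.4600)/1.3=19.3077; Δ=(11.6600−88.4600)/(138.2400−61.4400)=-1.0000; B=V−Δ·S=115.3077
Node (1,1) S=216.0000: V=(p*·0.0000+(1−p*)·11.6600)/1.3=1.5696; Δ=(0.0000−11.6600)/(311.0400−138.2400)=-0.0675; B=V−Δ·S=16.1446
Node (0,0) S=150.0000: V=(p*·1.5696+(1−p*)·19.3077)/1.3=3.5952; Δ=(1.5696−19.3077)/(216.0000−96.0000)=-0.1478; B=V−Δ·S=25.7678
Self-financing check: at every node Δ·S+B equals the discounted successor values.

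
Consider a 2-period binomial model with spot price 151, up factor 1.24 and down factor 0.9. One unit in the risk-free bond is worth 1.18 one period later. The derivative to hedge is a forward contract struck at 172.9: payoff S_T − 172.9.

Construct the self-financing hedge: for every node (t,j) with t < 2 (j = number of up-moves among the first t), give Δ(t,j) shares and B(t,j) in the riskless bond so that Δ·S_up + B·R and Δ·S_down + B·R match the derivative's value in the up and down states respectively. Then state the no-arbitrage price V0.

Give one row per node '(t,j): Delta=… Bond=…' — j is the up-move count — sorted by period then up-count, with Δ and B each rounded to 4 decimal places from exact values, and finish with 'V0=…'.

(0,0): Delta=1.0000 Bond=-124.1741
(1,0): Delta=1.0000 Bond=-146.5254
(1,1): Delta=1.0000 Bond=-146.5254
V0=26.8259

Risk-neutral probability p* = (R−d)/(u−d) = (1.18−0.9)/(1.24−0.9) = 0.8235.
Terminal values V(2,·): V(2,0)=-50.5900, V(2,1)=-4.3840, V(2,2)=59.2776
Node (1,0) S=135.9000: V=(p*·-4.3840+(1−p*)·-50.5900)/1.18=-10.6254; Δ=(-4.3840−-50.5900)/(168.5160−122.3100)=1.0000; B=V−Δ·S=-146.5254
Node (1,1) S=187.2400: V=(p*·59.2776+(1−p*)·-4.3840)/1.18=40.7146; Δ=(59.2776−-4.3840)/(232.1776−168.5160)=1.0000; B=V−Δ·S=-146.5254
Node (0,0) S=151.0000: V=(p*·40.7146+(1−p*)·-10.6254)/1.18=26.8259; Δ=(40.7146−-10.6254)/(187.2400−135.9000)=1.0000; B=V−Δ·S=-124.1741
Root portfolio cost Δ·151+B reproduces V0=26.8259.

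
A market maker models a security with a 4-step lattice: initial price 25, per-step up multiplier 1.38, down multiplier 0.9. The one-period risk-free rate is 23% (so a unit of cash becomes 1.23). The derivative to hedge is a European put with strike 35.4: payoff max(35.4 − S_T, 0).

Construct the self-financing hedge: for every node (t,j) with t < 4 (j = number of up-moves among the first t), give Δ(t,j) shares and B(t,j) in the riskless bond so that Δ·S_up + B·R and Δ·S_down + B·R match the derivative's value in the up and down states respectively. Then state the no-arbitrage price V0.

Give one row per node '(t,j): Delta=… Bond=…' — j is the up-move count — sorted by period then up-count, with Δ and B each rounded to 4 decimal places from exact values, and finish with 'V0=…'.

(0,0): Delta=-0.1044 Bond=3.0651
(1,0): Delta=-0.3218 Bond=8.6620
(1,1): Delta=-0.0400 Bond=1.5464
(2,0): Delta=-0.8181 Bond=20.7028
(2,1): Delta=-0.1747 Bond=6.0867
(2,2): Delta=0.0000 Bond=0.0000
(3,0): Delta=-1.0000 Bond=28.7805
(3,1): Delta=-0.7641 Bond=23.9572
(3,2): Delta=0.0000 Bond=0.0000
(3,3): Delta=0.0000 Bond=0.0000
V0=0.4550

Since d<R<u, set p* = (R−d)/(u−d) = 0.6875; price each node as the discounted p*-expectation of its children.
Terminal payoffs: V(4,0)=18.9975, V(4,1)=10.2495, V(4,2)=0.0000, V(4,3)=0.0000, V(4,4)=0.0000
  t=3,j=0: stock 18.2250 → up 25.1505 (V=10.2495), down 16.4025 (V=18.9975). Price 10.5555; hedge Δ=-1.0000, bond B=28.7805.
  t=3,j=1: stock 27.9450 → up 38.5641 (V=0.0000), down 25.1505 (V=10.2495). Price 2.6040; hedge Δ=-0.7641, bond B=23.9572.
  t=3,j=2: stock 42.8490 → up 59.1316 (V=0.0000), down 38.5641 (V=0.0000). Price 0.0000; hedge Δ=0.0000, bond B=0.0000.
  t=3,j=3: stock 65.7018 → up 90.6685 (V=0.0000), down 59.1316 (V=0.0000). Price 0.0000; hedge Δ=0.0000, bond B=0.0000.
  t=2,j=0: stock 20.2500 → up 27.9450 (V=2.6040), down 18.2250 (V=10.5555). Price 4.1373; hedge Δ=-0.8181, bond B=20.7028.
  t=2,j=1: stock 31.0500 → up 42.8490 (V=0.0000), down 27.9450 (V=2.6040). Price 0.6616; hedge Δ=-0.1747, bond B=6.0867.
  t=2,j=2: stock 47.6100 → up 65.7018 (V=0.0000), down 42.8490 (V=0.0000). Price 0.0000; hedge Δ=0.0000, bond B=0.0000.
  t=1,j=0: stock 22.5000 → up 31.0500 (V=0.6616), down 20.2500 (V=4.1373). Price 1.4209; hedge Δ=-0.3218, bond B=8.6620.
  t=1,j=1: stock 34.5000 → up 47.6100 (V=0.0000), down 31.0500 (V=0.6616). Price 0.1681; hedge Δ=-0.0400, bond B=1.5464.
  t=0,j=0: stock 25.0000 → up 34.5000 (V=0.1681), down 22.5000 (V=1.4209). Price 0.4550; hedge Δ=-0.1044, bond B=3.0651.
Self-financing check: at every node Δ·S+B equals the discounted successor values.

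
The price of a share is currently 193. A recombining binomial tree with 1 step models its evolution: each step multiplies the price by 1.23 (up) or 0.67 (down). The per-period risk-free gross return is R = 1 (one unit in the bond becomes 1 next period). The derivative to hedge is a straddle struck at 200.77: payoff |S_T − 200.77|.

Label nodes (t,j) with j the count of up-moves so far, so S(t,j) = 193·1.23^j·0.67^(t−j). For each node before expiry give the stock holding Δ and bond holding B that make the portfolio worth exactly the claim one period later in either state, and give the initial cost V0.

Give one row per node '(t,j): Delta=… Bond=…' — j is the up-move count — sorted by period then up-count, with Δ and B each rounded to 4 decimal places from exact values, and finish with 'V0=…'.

(0,0): Delta=-0.3224 Bond=113.1436
V0=50.9293

The replicating-portfolio and risk-neutral prices coincide; use p* = (1−0.67)/(1.23−0.67) = 0.5893 for the latter.
Terminal values V(1,·): V(1,0)=71.4600, V(1,1)=36.6200
  t=0,j=0: stock 193.0000 → up 237.3900 (V=36.6200), down 129.3100 (V=71.4600). Price 50.9293; hedge Δ=-0.3224, bond B=113.1436.
Root portfolio cost Δ·193+B reproduces V0=50.9293.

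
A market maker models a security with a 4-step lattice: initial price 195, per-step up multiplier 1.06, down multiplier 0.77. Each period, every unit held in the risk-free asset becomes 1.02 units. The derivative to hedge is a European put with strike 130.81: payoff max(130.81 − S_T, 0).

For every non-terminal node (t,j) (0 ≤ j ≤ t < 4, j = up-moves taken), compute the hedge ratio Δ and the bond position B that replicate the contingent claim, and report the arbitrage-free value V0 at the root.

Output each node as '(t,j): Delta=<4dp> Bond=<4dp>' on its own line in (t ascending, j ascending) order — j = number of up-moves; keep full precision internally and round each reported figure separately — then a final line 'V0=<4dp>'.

Risk-neutral probability p* = (R−d)/(u−d) = (1.02−0.77)/(1.06−0.77) = 0.8621.
At expiry t=4: V(4,0)=62.2616, V(4,1)=36.4446, V(4,2)=0.9044, V(4,3)=0.0000, V(4,4)=0.0000
Node (3,0) S=89.0239: V=(p*·36.4446+(1−p*)·62.2616)/1.02=39.2212; Δ=(36.4446−62.2616)/(94.3654−68.5484)=-1.0000; B=V−Δ·S=128.2451
Node (3,1) S=122.5524: V=(p*·0.9044+(1−p*)·36.4446)/1.02=5.6927; Δ=(0.9044−36.4446)/(129.9056−94.3654)=-1.0000; B=V−Δ·S=128.2451
Node (3,2) S=168.7085: V=(p*·0.0000+(1−p*)·0.9044)/1.02=0.1223; Δ=(0.0000−0.9044)/(178.8311−129.9056)=-0.0185; B=V−Δ·S=3.2410
Node (3,3) S=232.2481: V=(p*·0.0000+(1−p*)·0.0000)/1.02=0.0000; Δ=(0.0000−0.0000)/(246.1830−178.8311)=0.0000; B=V−Δ·S=0.0000
Node (2,0) S=115.6155: V=(p*·5.6927+(1−p*)·39.2212)/1.02=10.1150; Δ=(5.6927−39.2212)/(122.5524−89.0239)=-1.0000; B=V−Δ·S=125.7305
Node (2,1) S=159.1590: V=(p*·0.1223+(1−p*)·5.6927)/1.02=0.8732; Δ=(0.1223−5.6927)/(168.7085−122.5524)=-0.1207; B=V−Δ·S=20.0813
Node (2,2) S=219.1020: V=(p*·0.0000+(1−p*)·0.1223)/1.02=0.0165; Δ=(0.0000−0.1223)/(232.2481−168.7085)=-0.0019; B=V−Δ·S=0.4383
Node (1,0) S=150.1500: V=(p*·0.8732+(1−p*)·10.1150)/1.02=2.1058; Δ=(0.8732−10.1150)/(159.1590−115.6155)=-0.2122; B=V−Δ·S=33.9741
Node (1,1) S=206.7000: V=(p*·0.0165+(1−p*)·0.8732)/1.02=0.1321; Δ=(0.0165−0.8732)/(219.1020−159.1590)=-0.0143; B=V−Δ·S=3.0859
Node (0,0) S=195.0000: V=(p*·0.1321+(1−p*)·2.1058)/1.02=0.3964; Δ=(0.1321−2.1058)/(206.7000−150.1500)=-0.0349; B=V−Δ·S=7.2023
Self-financing check: at every node Δ·S+B equals the discounted successor values.

(0,0): Delta=-0.0349 Bond=7.2023
(1,0): Delta=-0.2122 Bond=33.9741
(1,1): Delta=-0.0143 Bond=3.0859
(2,0): Delta=-1.0000 Bond=125.7305
(2,1): Delta=-0.1207 Bond=20.0813
(2,2): Delta=-0.0019 Bond=0.4383
(3,0): Delta=-1.0000 Bond=128.2451
(3,1): Delta=-1.0000 Bond=128.2451
(3,2): Delta=-0.0185 Bond=3.2410
(3,3): Delta=0.0000 Bond=0.0000
V0=0.3964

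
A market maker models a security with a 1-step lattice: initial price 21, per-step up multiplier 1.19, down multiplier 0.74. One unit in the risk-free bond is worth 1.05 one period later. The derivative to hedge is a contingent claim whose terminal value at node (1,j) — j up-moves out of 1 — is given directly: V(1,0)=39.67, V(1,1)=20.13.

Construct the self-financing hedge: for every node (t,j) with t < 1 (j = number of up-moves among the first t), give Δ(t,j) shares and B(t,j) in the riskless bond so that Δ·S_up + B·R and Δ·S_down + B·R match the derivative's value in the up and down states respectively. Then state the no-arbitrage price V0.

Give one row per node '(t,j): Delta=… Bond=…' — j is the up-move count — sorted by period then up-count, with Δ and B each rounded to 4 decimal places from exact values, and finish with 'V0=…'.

No-arbitrage ⇒ martingale measure with p* = (R−d)/(u−d) = 0.6889.
Payoff layer (t=1): V(1,0)=39.6700, V(1,1)=20.1300
  t=0,j=0: stock 21.0000 → up 24.9900 (V=20.1300), down 15.5400 (V=39.6700). Price 24.9611; hedge Δ=-2.0677, bond B=68.3833.
Each (Δ,B) replicates both successor values, so the strategy is self-financing and V0 is arbitrage-free.

(0,0): Delta=-2.0677 Bond=68.3833
V0=24.9611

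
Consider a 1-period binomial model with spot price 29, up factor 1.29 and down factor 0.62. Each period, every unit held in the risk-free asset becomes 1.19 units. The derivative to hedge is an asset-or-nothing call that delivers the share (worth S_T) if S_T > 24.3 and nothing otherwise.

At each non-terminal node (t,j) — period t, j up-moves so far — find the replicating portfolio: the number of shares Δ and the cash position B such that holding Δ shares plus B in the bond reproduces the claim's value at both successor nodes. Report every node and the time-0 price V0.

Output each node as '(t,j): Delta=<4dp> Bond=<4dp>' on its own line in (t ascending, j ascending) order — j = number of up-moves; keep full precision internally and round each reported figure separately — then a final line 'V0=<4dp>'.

(0,0): Delta=1.9254 Bond=-29.0909
V0=26.7449

Since d<R<u, set p* = (R−d)/(u−d) = 0.8507; price each node as the discounted p*-expectation of its children.
Payoff layer (t=1): V(1,0)=0.0000, V(1,1)=37.4100
(0,0): S=29.0000. Δ = (V_up−V_dn)/(S_up−S_dn) = (37.4100−0.0000)/(37.4100−17.9800) = 1.9254. V = [p*·37.4100 + (1−p*)·0.0000]/1.19 = 26.7449. B = V − Δ·S = -29.0909.
Self-financing check: at every node Δ·S+B equals the discounted successor values.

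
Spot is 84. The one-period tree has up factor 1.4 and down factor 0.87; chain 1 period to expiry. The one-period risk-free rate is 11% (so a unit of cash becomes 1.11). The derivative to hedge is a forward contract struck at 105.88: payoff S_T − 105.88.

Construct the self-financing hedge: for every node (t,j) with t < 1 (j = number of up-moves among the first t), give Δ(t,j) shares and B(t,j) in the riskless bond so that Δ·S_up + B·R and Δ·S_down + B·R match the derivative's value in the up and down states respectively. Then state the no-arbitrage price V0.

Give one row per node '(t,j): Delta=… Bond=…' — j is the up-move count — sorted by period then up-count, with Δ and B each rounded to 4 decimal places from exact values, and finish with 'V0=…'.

Risk-neutral probability p* = (R−d)/(u−d) = (1.11−0.87)/(1.4−0.87) = 0.4528.
Terminal payoffs: V(1,0)=-32.8000, V(1,1)=11.7200
  t=0,j=0: stock 84.0000 → up 117.6000 (V=11.7200), down 73.0800 (V=-32.8000). Price -11.3874; hedge Δ=1.0000, bond B=-95.3874.
Root portfolio cost Δ·84+B reproduces V0=-11.3874.

(0,0): Delta=1.0000 Bond=-95.3874
V0=-11.3874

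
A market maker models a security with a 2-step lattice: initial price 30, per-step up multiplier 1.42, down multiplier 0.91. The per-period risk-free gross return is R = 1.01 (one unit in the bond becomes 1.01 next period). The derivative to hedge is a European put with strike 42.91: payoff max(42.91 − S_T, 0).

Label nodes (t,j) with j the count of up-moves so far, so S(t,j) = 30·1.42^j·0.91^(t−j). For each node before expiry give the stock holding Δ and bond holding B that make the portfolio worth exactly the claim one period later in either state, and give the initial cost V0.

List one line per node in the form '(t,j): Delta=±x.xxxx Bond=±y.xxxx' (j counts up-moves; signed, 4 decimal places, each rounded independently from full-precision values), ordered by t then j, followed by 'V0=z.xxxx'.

Under the risk-neutral measure, an up-move has probability p* = (R−d)/(u−d) = 0.1961 and values discount at R = 1.01.
Payoff layer (t=2): V(2,0)=18.0670, V(2,1)=4.1440, V(2,2)=0.0000
  t=1,j=0: stock 27.3000 → up 38.7660 (V=4.1440), down 24.8430 (V=18.0670). Price 15.1851; hedge Δ=-1.0000, bond B=42.4851.
  t=1,j=1: stock 42.6000 → up 60.4920 (V=0.0000), down 38.7660 (V=4.1440). Price 3.2985; hedge Δ=-0.1907, bond B=11.4240.
  t=0,j=0: stock 30.0000 → up 42.6000 (V=3.2985), down 27.3000 (V=15.1851). Price 12.7272; hedge Δ=-0.7769, bond B=36.0344.
The time-0 hedge costs 12.7272, which is the no-arbitrage price.

(0,0): Delta=-0.7769 Bond=36.0344
(1,0): Delta=-1.0000 Bond=42.4851
(1,1): Delta=-0.1907 Bond=11.4240
V0=12.7272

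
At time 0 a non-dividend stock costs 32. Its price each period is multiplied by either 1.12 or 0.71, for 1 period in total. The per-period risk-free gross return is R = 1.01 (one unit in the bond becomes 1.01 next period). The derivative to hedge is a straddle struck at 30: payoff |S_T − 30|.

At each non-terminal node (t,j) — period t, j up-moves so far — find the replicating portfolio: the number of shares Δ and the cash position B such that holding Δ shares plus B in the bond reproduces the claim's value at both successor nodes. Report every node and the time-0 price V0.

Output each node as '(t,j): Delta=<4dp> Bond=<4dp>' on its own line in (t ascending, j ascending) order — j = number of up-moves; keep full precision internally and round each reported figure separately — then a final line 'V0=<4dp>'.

No-arbitrage ⇒ martingale measure with p* = (R−d)/(u−d) = 0.7317.
Payoff layer (t=1): V(1,0)=7.2800, V(1,1)=5.8400
Node (0,0) S=32.0000: V=(p*·5.8400+(1−p*)·7.2800)/1.01=6.1647; Δ=(5.8400−7.2800)/(35.8400−22.7200)=-0.1098; B=V−Δ·S=9.6769
Root portfolio cost Δ·32+B reproduces V0=6.1647.

(0,0): Delta=-0.1098 Bond=9.6769
V0=6.1647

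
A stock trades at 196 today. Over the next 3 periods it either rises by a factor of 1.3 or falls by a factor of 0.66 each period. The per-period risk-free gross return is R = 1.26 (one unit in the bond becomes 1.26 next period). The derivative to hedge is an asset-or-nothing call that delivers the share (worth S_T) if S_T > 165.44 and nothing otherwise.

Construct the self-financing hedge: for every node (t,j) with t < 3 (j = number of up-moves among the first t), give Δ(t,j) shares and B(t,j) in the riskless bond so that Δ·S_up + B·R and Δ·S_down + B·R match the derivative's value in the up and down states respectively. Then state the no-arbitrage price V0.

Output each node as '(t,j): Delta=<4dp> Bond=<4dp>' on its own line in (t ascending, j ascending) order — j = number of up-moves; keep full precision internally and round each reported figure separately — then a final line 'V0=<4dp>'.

Under the risk-neutral measure, an up-move has probability p* = (R−d)/(u−d) = 0.9375 and values discount at R = 1.26.
Terminal payoffs: V(3,0)=0.0000, V(3,1)=0.0000, V(3,2)=218.6184, V(3,3)=430.6120
Node (2,0) S=85.3776: V=(p*·0.0000+(1−p*)·0.0000)/1.26=0.0000; Δ=(0.0000−0.0000)/(110.9909−56.3492)=0.0000; B=V−Δ·S=0.0000
Node (2,1) S=168.1680: V=(p*·218.6184+(1−p*)·0.0000)/1.26=162.6625; Δ=(218.6184−0.0000)/(218.6184−110.9909)=2.0312; B=V−Δ·S=-178.9287
Node (2,2) S=331.2400: V=(p*·430.6120+(1−p*)·218.6184)/1.26=331.2400; Δ=(430.6120−218.6184)/(430.6120−218.6184)=1.0000; B=V−Δ·S=0.0000
Node (1,0) S=129.3600: V=(p*·162.6625+(1−p*)·0.0000)/1.26=121.0286; Δ=(162.6625−0.0000)/(168.1680−85.3776)=1.9648; B=V−Δ·S=-133.1315
Node (1,1) S=254.8000: V=(p*·331.2400+(1−p*)·162.6625)/1.26=254.5269; Δ=(331.2400−162.6625)/(331.2400−168.1680)=1.0338; B=V−Δ·S=-8.8754
Node (0,0) S=196.0000: V=(p*·254.5269+(1−p*)·121.0286)/1.26=195.3835; Δ=(254.5269−121.0286)/(254.8000−129.3600)=1.0642; B=V−Δ·S=-13.2075
The time-0 hedge costs 195.3835, which is the no-arbitrage price.

(0,0): Delta=1.0642 Bond=-13.2075
(1,0): Delta=1.9648 Bond=-133.1315
(1,1): Delta=1.0338 Bond=-8.8754
(2,0): Delta=0.0000 Bond=0.0000
(2,1): Delta=2.0313 Bond=-178.9288
(2,2): Delta=1.0000 Bond=0.0000
V0=195.3835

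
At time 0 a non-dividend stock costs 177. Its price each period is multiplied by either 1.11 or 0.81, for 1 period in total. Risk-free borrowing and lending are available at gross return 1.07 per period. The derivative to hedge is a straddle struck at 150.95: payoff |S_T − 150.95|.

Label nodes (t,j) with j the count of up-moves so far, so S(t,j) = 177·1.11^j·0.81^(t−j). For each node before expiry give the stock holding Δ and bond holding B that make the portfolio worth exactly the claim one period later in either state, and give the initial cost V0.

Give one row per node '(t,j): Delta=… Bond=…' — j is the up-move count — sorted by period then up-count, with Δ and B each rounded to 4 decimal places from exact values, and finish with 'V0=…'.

(0,0): Delta=0.7145 Bond=-88.6523
V0=37.8143

Since d<R<u, set p* = (R−d)/(u−d) = 0.8667; price each node as the discounted p*-expectation of its children.
Terminal values V(1,·): V(1,0)=7.5800, V(1,1)=45.5200
(0,0): S=177.0000. Δ = (V_up−V_dn)/(S_up−S_dn) = (45.5200−7.5800)/(196.4700−143.3700) = 0.7145. V = [p*·45.5200 + (1−p*)·7.5800]/1.07 = 37.8143. B = V − Δ·S = -88.6523.
Check: Δ(0,0)·S0 + B(0,0) = 37.8143 = V0.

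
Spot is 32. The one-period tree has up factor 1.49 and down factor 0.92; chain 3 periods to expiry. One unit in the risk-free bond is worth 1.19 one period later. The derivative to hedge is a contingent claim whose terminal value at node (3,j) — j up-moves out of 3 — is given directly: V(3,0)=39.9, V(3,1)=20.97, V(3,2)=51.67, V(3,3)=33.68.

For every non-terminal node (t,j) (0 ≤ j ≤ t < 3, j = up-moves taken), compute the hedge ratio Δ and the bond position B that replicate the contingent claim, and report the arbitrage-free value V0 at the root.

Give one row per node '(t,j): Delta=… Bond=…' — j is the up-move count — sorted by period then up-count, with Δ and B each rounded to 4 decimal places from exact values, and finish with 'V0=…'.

(0,0): Delta=0.2333 Bond=13.8705
(1,0): Delta=0.2293 Bond=16.6249
(1,1): Delta=0.2361 Bond=16.3737
(2,0): Delta=-1.2262 Bond=59.2048
(2,1): Delta=1.2278 Bond=-24.0175
(2,2): Delta=-0.4443 Bond=67.8206
V0=21.3375

No-arbitrage ⇒ martingale measure with p* = (R−d)/(u−d) = 0.4737.
Terminal values V(3,·): V(3,0)=39.9000, V(3,1)=20.9700, V(3,2)=51.6700, V(3,3)=33.6800
(2,0): S=27.0848. Δ = (V_up−V_dn)/(S_up−S_dn) = (20.9700−39.9000)/(40.3564−24.9180) = -1.2262. V = [p*·20.9700 + (1−p*)·39.9000]/1.19 = 25.9943. B = V − Δ·S = 59.2048.
(2,1): S=43.8656. Δ = (V_up−V_dn)/(S_up−S_dn) = (51.6700−20.9700)/(65.3597−40.3564) = 1.2278. V = [p*·51.6700 + (1−p*)·20.9700]/1.19 = 29.8421. B = V − Δ·S = -24.0175.
(2,2): S=71.0432. Δ = (V_up−V_dn)/(S_up−S_dn) = (33.6800−51.6700)/(105.8544−65.3597) = -0.4443. V = [p*·33.6800 + (1−p*)·51.6700]/1.19 = 36.2592. B = V − Δ·S = 67.8206.
(1,0): S=29.4400. Δ = (V_up−V_dn)/(S_up−S_dn) = (29.8421−25.9943)/(43.8656−27.0848) = 0.2293. V = [p*·29.8421 + (1−p*)·25.9943]/1.19 = 23.3756. B = V − Δ·S = 16.6249.
(1,1): S=47.6800. Δ = (V_up−V_dn)/(S_up−S_dn) = (36.2592−29.8421)/(71.0432−43.8656) = 0.2361. V = [p*·36.2592 + (1−p*)·29.8421]/1.19 = 27.6317. B = V − Δ·S = 16.3737.
(0,0): S=32.0000. Δ = (V_up−V_dn)/(S_up−S_dn) = (27.6317−23.3756)/(47.6800−29.4400) = 0.2333. V = [p*·27.6317 + (1−p*)·23.3756]/1.19 = 21.3375. B = V − Δ·S = 13.8705.
Check: Δ(0,0)·S0 + B(0,0) = 21.3375 = V0.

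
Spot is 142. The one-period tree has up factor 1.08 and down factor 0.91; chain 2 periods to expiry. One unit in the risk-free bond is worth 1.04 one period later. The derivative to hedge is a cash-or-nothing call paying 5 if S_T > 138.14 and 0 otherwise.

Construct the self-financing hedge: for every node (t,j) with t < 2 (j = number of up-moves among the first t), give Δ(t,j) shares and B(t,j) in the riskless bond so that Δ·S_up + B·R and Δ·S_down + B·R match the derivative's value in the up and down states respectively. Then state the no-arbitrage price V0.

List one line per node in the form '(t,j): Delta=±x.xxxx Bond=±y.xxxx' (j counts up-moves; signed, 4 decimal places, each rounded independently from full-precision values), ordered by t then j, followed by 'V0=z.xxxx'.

(0,0): Delta=0.0469 Bond=-2.2874
(1,0): Delta=0.2276 Bond=-25.7353
(1,1): Delta=0.0000 Bond=4.8077
V0=4.3668

Risk-neutral probability p* = (R−d)/(u−d) = (1.04−0.91)/(1.08−0.91) = 0.7647.
Terminal payoffs: V(2,0)=0.0000, V(2,1)=5.0000, V(2,2)=5.0000
Node (1,0) S=129.2200: V=(p*·5.0000+(1−p*)·0.0000)/1.04=3.6765; Δ=(5.0000−0.0000)/(139.5576−117.5902)=0.2276; B=V−Δ·S=-25.7353
Node (1,1) S=153.3600: V=(p*·5.0000+(1−p*)·5.0000)/1.04=4.8077; Δ=(5.0000−5.0000)/(165.6288−139.5576)=0.0000; B=V−Δ·S=4.8077
Node (0,0) S=142.0000: V=(p*·4.8077+(1−p*)·3.6765)/1.04=4.3668; Δ=(4.8077−3.6765)/(153.3600−129.2200)=0.0469; B=V−Δ·S=-2.2874
Check: Δ(0,0)·S0 + B(0,0) = 4.3668 = V0.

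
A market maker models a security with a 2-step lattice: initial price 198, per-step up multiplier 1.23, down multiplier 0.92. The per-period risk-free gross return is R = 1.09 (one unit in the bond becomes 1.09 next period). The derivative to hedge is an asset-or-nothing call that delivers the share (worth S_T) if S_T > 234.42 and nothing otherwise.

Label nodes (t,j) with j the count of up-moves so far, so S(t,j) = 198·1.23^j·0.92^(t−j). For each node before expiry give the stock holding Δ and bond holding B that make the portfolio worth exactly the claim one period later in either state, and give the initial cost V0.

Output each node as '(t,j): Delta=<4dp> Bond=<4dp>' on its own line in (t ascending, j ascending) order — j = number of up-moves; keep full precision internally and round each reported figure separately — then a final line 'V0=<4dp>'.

(0,0): Delta=2.4553 Bond=-410.3324
(1,0): Delta=0.0000 Bond=0.0000
(1,1): Delta=3.9677 Bond=-815.5959
V0=75.8223

Since d<R<u, set p* = (R−d)/(u−d) = 0.5484; price each node as the discounted p*-expectation of its children.
Terminal payoffs: V(2,0)=0.0000, V(2,1)=0.0000, V(2,2)=299.5542
Node (1,0) S=182.1600: V=(p*·0.0000+(1−p*)·0.0000)/1.09=0.0000; Δ=(0.0000−0.0000)/(224.0568−167.5872)=0.0000; B=V−Δ·S=0.0000
Node (1,1) S=243.5400: V=(p*·299.5542+(1−p*)·0.0000)/1.09=150.7079; Δ=(299.5542−0.0000)/(299.5542−224.0568)=3.9677; B=V−Δ·S=-815.5959
Node (0,0) S=198.0000: V=(p*·150.7079+(1−p*)·0.0000)/1.09=75.8223; Δ=(150.7079−0.0000)/(243.5400−182.1600)=2.4553; B=V−Δ·S=-410.3324
Check: Δ(0,0)·S0 + B(0,0) = 75.8223 = V0.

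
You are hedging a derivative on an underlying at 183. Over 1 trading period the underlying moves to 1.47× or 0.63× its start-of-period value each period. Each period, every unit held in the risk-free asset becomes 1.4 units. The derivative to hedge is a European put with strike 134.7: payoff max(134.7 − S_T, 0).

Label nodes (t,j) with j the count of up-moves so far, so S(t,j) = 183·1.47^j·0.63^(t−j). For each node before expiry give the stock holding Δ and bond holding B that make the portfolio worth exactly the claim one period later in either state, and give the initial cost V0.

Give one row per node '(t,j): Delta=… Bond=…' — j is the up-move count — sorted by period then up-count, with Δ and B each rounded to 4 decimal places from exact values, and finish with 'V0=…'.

Under the risk-neutral measure, an up-move has probability p* = (R−d)/(u−d) = 0.9167 and values discount at R = 1.4.
At expiry t=1: V(1,0)=19.4100, V(1,1)=0.0000
(0,0): S=183.0000. Δ = (V_up−V_dn)/(S_up−S_dn) = (0.0000−19.4100)/(269.0100−115.2900) = -0.1263. V = [p*·0.0000 + (1−p*)·19.4100]/1.4 = 1.1554. B = V − Δ·S = 24.2625.
Root portfolio cost Δ·183+B reproduces V0=1.1554.

(0,0): Delta=-0.1263 Bond=24.2625
V0=1.1554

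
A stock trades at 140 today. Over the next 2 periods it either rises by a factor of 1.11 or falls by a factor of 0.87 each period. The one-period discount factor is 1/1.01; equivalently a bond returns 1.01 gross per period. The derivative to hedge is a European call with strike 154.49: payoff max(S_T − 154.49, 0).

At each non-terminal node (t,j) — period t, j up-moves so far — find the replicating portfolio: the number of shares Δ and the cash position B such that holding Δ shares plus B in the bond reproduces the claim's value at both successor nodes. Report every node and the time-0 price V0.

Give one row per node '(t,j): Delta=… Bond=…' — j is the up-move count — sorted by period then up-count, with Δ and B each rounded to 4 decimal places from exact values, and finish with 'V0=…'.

Risk-neutral probability p* = (R−d)/(u−d) = (1.01−0.87)/(1.11−0.87) = 0.5833.
At expiry t=2: V(2,0)=0.0000, V(2,1)=0.0000, V(2,2)=18.0040
  t=1,j=0: stock 121.8000 → up 135.1980 (V=0.0000), down 105.9660 (V=0.0000). Price 0.0000; hedge Δ=0.0000, bond B=0.0000.
  t=1,j=1: stock 155.4000 → up 172.4940 (V=18.0040), down 135.1980 (V=0.0000). Price 10.3983; hedge Δ=0.4827, bond B=-64.6183.
  t=0,j=0: stock 140.0000 → up 155.4000 (V=10.3983), down 121.8000 (V=0.0000). Price 6.0056; hedge Δ=0.3095, bond B=-37.3208.
Check: Δ(0,0)·S0 + B(0,0) = 6.0056 = V0.

(0,0): Delta=0.3095 Bond=-37.3208
(1,0): Delta=0.0000 Bond=0.0000
(1,1): Delta=0.4827 Bond=-64.6183
V0=6.0056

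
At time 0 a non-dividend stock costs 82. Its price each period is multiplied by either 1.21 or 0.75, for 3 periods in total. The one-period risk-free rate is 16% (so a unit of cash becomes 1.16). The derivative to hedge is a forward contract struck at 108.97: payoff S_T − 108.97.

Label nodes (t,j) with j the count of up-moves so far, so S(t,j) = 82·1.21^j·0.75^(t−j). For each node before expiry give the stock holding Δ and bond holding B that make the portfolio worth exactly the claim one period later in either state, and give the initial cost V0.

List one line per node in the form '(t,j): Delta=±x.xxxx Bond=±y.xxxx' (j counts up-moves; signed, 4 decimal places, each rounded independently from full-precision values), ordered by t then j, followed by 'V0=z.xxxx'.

(0,0): Delta=1.0000 Bond=-69.8125
(1,0): Delta=1.0000 Bond=-80.9825
(1,1): Delta=1.0000 Bond=-80.9825
(2,0): Delta=1.0000 Bond=-93.9397
(2,1): Delta=1.0000 Bond=-93.9397
(2,2): Delta=1.0000 Bond=-93.9397
V0=12.1875

Under the risk-neutral measure, an up-move has probability p* = (R−d)/(u−d) = 0.8913 and values discount at R = 1.16.
Terminal payoffs: V(3,0)=-74.3762, V(3,1)=-53.1587, V(3,2)=-18.9279, V(3,3)=36.2980
  t=2,j=0: stock 46.1250 → up 55.8113 (V=-53.1587), down 34.5938 (V=-74.3762). Price -47.8147; hedge Δ=1.0000, bond B=-93.9397.
  t=2,j=1: stock 74.4150 → up 90.0421 (V=-18.9279), down 55.8112 (V=-53.1587). Price -19.5247; hedge Δ=1.0000, bond B=-93.9397.
  t=2,j=2: stock 120.0562 → up 145.2680 (V=36.2980), down 90.0421 (V=-18.9279). Price 26.1165; hedge Δ=1.0000, bond B=-93.9397.
  t=1,j=0: stock 61.5000 → up 74.4150 (V=-19.5247), down 46.1250 (V=-47.8147). Price -19.4825; hedge Δ=1.0000, bond B=-80.9825.
  t=1,j=1: stock 99.2200 → up 120.0562 (V=26.1165), down 74.4150 (V=-19.5247). Price 18.2375; hedge Δ=1.0000, bond B=-80.9825.
  t=0,j=0: stock 82.0000 → up 99.2200 (V=18.2375), down 61.5000 (V=-19.4825). Price 12.1875; hedge Δ=1.0000, bond B=-69.8125.
Check: Δ(0,0)·S0 + B(0,0) = 12.1875 = V0.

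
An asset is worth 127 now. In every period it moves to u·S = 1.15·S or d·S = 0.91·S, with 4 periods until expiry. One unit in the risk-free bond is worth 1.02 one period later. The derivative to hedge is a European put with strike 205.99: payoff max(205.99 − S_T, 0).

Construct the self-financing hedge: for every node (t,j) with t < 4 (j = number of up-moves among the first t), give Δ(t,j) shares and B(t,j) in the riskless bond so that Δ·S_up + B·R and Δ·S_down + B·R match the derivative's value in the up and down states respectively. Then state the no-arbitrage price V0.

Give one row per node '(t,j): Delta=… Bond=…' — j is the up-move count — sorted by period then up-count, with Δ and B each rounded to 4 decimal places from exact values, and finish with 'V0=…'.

(0,0): Delta=-0.9520 Bond=184.8615
(1,0): Delta=-1.0000 Bond=194.1090
(1,1): Delta=-0.9071 Bond=181.9994
(2,0): Delta=-1.0000 Bond=197.9912
(2,1): Delta=-1.0000 Bond=197.9912
(2,2): Delta=-0.8202 Bond=171.0418
(3,0): Delta=-1.0000 Bond=201.9510
(3,1): Delta=-1.0000 Bond=201.9510
(3,2): Delta=-1.0000 Bond=201.9510
(3,3): Delta=-0.6520 Bond=141.9765
V0=63.9607

No-arbitrage ⇒ martingale measure with p* = (R−d)/(u−d) = 0.4583.
Terminal values V(4,·): V(4,0)=118.8998, V(4,1)=95.9310, V(4,2)=66.9044, V(4,3)=30.2225, V(4,4)=0.0000
Node (3,0) S=95.7035: V=(p*·95.9310+(1−p*)·118.8998)/1.02=106.2475; Δ=(95.9310−118.8998)/(110.0590−87.0902)=-1.0000; B=V−Δ·S=201.9510
Node (3,1) S=120.9440: V=(p*·66.9044+(1−p*)·95.9310)/1.02=81.0070; Δ=(66.9044−95.9310)/(139.0856−110.0590)=-1.0000; B=V−Δ·S=201.9510
Node (3,2) S=152.8413: V=(p*·30.2225+(1−p*)·66.9044)/1.02=49.1097; Δ=(30.2225−66.9044)/(175.7675−139.0856)=-1.0000; B=V−Δ·S=201.9510
Node (3,3) S=193.1511: V=(p*·0.0000+(1−p*)·30.2225)/1.02=16.0495; Δ=(0.0000−30.2225)/(222.1238−175.7675)=-0.6520; B=V−Δ·S=141.9765
Node (2,0) S=105.1687: V=(p*·81.0070+(1−p*)·106.2475)/1.02=92.8225; Δ=(81.0070−106.2475)/(120.9440−95.7035)=-1.0000; B=V−Δ·S=197.9912
Node (2,1) S=132.9055: V=(p*·49.1097+(1−p*)·81.0070)/1.02=65.0857; Δ=(49.1097−81.0070)/(152.8413−120.9440)=-1.0000; B=V−Δ·S=197.9912
Node (2,2) S=167.9575: V=(p*·16.0495+(1−p*)·49.1097)/1.02=33.2913; Δ=(16.0495−49.1097)/(193.1511−152.8413)=-0.8202; B=V−Δ·S=171.0418
Node (1,0) S=115.5700: V=(p*·65.0857+(1−p*)·92.8225)/1.02=78.5390; Δ=(65.0857−92.8225)/(132.9055−105.1687)=-1.0000; B=V−Δ·S=194.1090
Node (1,1) S=146.0500: V=(p*·33.2913+(1−p*)·65.0857)/1.02=49.5228; Δ=(33.2913−65.0857)/(167.9575−132.9055)=-0.9071; B=V−Δ·S=181.9994
Node (0,0) S=127.0000: V=(p*·49.5228+(1−p*)·78.5390)/1.02=63.9607; Δ=(49.5228−78.5390)/(146.0500−115.5700)=-0.9520; B=V−Δ·S=184.8615
Self-financing check: at every node Δ·S+B equals the discounted successor values.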